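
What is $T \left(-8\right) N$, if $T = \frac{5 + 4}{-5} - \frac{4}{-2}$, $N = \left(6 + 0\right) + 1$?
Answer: $- \frac{56}{5} \approx -11.2$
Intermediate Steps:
$N = 7$ ($N = 6 + 1 = 7$)
$T = \frac{1}{5}$ ($T = 9 \left(- \frac{1}{5}\right) - -2 = - \frac{9}{5} + 2 = \frac{1}{5} \approx 0.2$)
$T \left(-8\right) N = \frac{1}{5} \left(-8\right) 7 = \left(- \frac{8}{5}\right) 7 = - \frac{56}{5}$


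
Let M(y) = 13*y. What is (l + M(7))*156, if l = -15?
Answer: 11856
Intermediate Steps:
(l + M(7))*156 = (-15 + 13*7)*156 = (-15 + 91)*156 = 76*156 = 11856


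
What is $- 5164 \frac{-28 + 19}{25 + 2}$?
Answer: $\frac{5164}{3} \approx 1721.3$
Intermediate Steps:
$- 5164 \frac{-28 + 19}{25 + 2} = - 5164 \left(- \frac{9}{27}\right) = - 5164 \left(\left(-9\right) \frac{1}{27}\right) = \left(-5164\right) \left(- \frac{1}{3}\right) = \frac{5164}{3}$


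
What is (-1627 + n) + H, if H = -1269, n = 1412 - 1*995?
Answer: -2479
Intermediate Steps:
n = 417 (n = 1412 - 995 = 417)
(-1627 + n) + H = (-1627 + 417) - 1269 = -1210 - 1269 = -2479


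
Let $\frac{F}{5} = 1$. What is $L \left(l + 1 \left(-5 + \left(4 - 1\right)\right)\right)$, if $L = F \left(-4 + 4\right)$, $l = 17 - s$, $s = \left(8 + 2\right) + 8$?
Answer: $0$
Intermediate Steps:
$F = 5$ ($F = 5 \cdot 1 = 5$)
$s = 18$ ($s = 10 + 8 = 18$)
$l = -1$ ($l = 17 - 18 = -1$)
$L = 0$ ($L = 5 \left(-4 + 4\right) = 5 \cdot 0 = 0$)
$L \left(l + 1 \left(-5 + \left(4 - 1\right)\right)\right) = 0 \left(-1 + 1 \left(-5 + \left(4 - 1\right)\right)\right) = 0 \left(-1 + 1 \left(-5 + 3\right)\right) = 0 \left(-1 + 1 \left(-2\right)\right) = 0 \left(-1 - 2\right) = 0 \left(-3\right) = 0$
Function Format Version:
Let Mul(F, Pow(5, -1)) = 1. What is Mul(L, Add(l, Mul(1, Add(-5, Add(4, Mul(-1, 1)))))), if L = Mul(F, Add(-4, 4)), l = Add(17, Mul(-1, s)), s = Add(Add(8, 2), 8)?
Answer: 0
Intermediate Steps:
F = 5 (F = Mul(5, 1) = 5)
s = 18 (s = Add(10, 8) = 18)
l = -1 (l = Add(17, Mul(-1, 18)) = Add(17, -18) = -1)
L = 0 (L = Mul(5, Add(-4, 4)) = Mul(5, 0) = 0)
Mul(L, Add(l, Mul(1, Add(-5, Add(4, Mul(-1, 1)))))) = Mul(0, Add(-1, Mul(1, Add(-5, Add(4, Mul(-1, 1)))))) = Mul(0, Add(-1, Mul(1, Add(-5, Add(4, -1))))) = Mul(0, Add(-1, Mul(1, Add(-5, 3)))) = Mul(0, Add(-1, Mul(1, -2))) = Mul(0, Add(-1, -2)) = Mul(0, -3) = 0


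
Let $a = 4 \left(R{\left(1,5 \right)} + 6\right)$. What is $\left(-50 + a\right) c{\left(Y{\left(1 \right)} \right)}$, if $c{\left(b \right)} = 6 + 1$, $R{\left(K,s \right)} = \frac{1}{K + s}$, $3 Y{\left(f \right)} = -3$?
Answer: $- \frac{532}{3} \approx -177.33$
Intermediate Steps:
$Y{\left(f \right)} = -1$ ($Y{\left(f \right)} = \frac{1}{3} \left(-3\right) = -1$)
$a = \frac{74}{3}$ ($a = 4 \left(\frac{1}{1 + 5} + 6\right) = 4 \left(\frac{1}{6} + 6\right) = 4 \cdot \frac{37}{6} = \frac{74}{3} \approx 24.667$)
$c{\left(b \right)} = 7$
$\left(-50 + a\right) c{\left(Y{\left(1 \right)} \right)} = \left(-50 + \frac{74}{3}\right) 7 = \left(- \frac{76}{3}\right) 7 = - \frac{532}{3}$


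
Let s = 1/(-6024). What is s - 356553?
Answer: -2147875273/6024 ≈ -3.5655e+5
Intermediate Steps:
s = -1/6024 ≈ -0.00016600
s - 356553 = -1/6024 - 356553 = -2147875273/6024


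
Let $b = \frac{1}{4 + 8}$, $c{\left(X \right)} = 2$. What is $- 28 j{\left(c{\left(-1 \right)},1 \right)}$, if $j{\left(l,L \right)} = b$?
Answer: $- \frac{7}{3} \approx -2.3333$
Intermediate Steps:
$b = \frac{1}{12} \approx 0.083333$
$j{\left(l,L \right)} = \frac{1}{12}$
$- 28 j{\left(c{\left(-1 \right)},1 \right)} = \left(-28\right) \frac{1}{12} = - \frac{7}{3}$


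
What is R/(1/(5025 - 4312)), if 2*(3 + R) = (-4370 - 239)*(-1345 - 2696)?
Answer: 13279598619/2 ≈ 6.6398e+9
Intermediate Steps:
R = 18624963/2 (R = -3 + ((-4370 - 239)*(-1345 - 2696))/2 = -3 + (-4609*(-4041))/2 = -3 + (1/2)*18624969 = -3 + 18624969/2 = 18624963/2 ≈ 9.3125e+6)
R/(1/(5025 - 4312)) = 18624963/(2*(1/(5025 - 4312))) = 18624963/(2*(1/713)) = (18624963/2)*713 = 13279598619/2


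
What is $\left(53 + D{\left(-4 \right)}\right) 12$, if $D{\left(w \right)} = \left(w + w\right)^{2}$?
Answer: $1404$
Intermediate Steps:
$D{\left(w \right)} = 4 w^{2}$ ($D{\left(w \right)} = \left(2 w\right)^{2} = 4 w^{2}$)
$\left(53 + D{\left(-4 \right)}\right) 12 = \left(53 + 4 \left(-4\right)^{2}\right) 12 = \left(53 + 4 \cdot 16\right) 12 = \left(53 + 64\right) 12 = 117 \cdot 12 = 1404$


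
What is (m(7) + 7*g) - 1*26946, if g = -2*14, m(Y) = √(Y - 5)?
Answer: -27142 + √2 ≈ -27141.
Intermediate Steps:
m(Y) = √(-5 + Y)
g = -28
(m(7) + 7*g) - 1*26946 = (√(-5 + 7) + 7*(-28)) - 1*26946 = (√2 - 196) - 26946 = (-196 + √2) - 26946 = -27142 + √2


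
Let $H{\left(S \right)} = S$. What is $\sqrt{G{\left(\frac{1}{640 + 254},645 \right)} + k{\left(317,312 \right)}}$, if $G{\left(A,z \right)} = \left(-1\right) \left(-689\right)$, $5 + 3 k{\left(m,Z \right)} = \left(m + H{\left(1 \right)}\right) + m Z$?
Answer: $\frac{2 \sqrt{75963}}{3} \approx 183.74$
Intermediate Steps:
$k{\left(m,Z \right)} = - \frac{4}{3} + \frac{m}{3} + \frac{Z m}{3}$ ($k{\left(m,Z \right)} = - \frac{5}{3} + \frac{\left(m + 1\right) + m Z}{3} = - \frac{5}{3} + \frac{\left(1 + m\right) + Z m}{3} = - \frac{5}{3} + \frac{1 + m + Z m}{3} = - \frac{5}{3} + \left(\frac{1}{3} + \frac{m}{3} + \frac{Z m}{3}\right) = - \frac{4}{3} + \frac{m}{3} + \frac{Z m}{3}$)
$G{\left(A,z \right)} = 689$
$\sqrt{G{\left(\frac{1}{640 + 254},645 \right)} + k{\left(317,312 \right)}} = \sqrt{689 + \left(- \frac{4}{3} + \frac{1}{3} \cdot 317 + \frac{1}{3} \cdot 312 \cdot 317\right)} = \sqrt{689 + \left(- \frac{4}{3} + \frac{317}{3} + 32968\right)} = \sqrt{689 + \frac{99217}{3}} = \sqrt{\frac{101284}{3}} = \frac{2 \sqrt{75963}}{3}$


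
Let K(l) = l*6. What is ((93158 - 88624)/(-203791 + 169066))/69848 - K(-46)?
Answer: 334715106133/1212735900 ≈ 276.00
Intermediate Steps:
K(l) = 6*l
((93158 - 88624)/(-203791 + 169066))/69848 - K(-46) = ((93158 - 88624)/(-203791 + 169066))/69848 - 6*(-46) = (4534/(-34725))*(1/69848) - 1*(-276) = (4534*(-1/34725))*(1/69848) + 276 = -4534/34725*1/69848 + 276 = -2267/1212735900 + 276 = 334715106133/1212735900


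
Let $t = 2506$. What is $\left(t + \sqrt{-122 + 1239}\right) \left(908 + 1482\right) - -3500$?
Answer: $5992840 + 2390 \sqrt{1117} \approx 6.0727 \cdot 10^{6}$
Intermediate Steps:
$\left(t + \sqrt{-122 + 1239}\right) \left(908 + 1482\right) - -3500 = \left(2506 + \sqrt{-122 + 1239}\right) \left(908 + 1482\right) - -3500 = \left(2506 + \sqrt{1117}\right) 2390 + 3500 = \left(5989340 + 2390 \sqrt{1117}\right) + 3500 = 5992840 + 2390 \sqrt{1117}$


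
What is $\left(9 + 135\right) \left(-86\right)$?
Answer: $-12384$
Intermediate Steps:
$\left(9 + 135\right) \left(-86\right) = 144 \left(-86\right) = -12384$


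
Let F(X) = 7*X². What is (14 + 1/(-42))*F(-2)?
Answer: 1174/3 ≈ 391.33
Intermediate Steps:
(14 + 1/(-42))*F(-2) = (14 + 1/(-42))*(7*(-2)²) = (14 - 1/42)*(7*4) = (587/42)*28 = 1174/3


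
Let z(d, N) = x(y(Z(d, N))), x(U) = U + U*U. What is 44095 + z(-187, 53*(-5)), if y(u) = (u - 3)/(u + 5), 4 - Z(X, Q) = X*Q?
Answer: 27062396621605/613701529 ≈ 44097.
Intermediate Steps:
Z(X, Q) = 4 - Q*X (Z(X, Q) = 4 - X*Q = 4 - Q*X)
y(u) = (-3 + u)/(5 + u)
x(U) = U + U²
z(d, N) = (1 + (1 - N*d)/(9 - N*d))*(1 - N*d)/(9 - N*d) (z(d, N) = ((-3 + (4 - N*d))/(5 + (4 - N*d)))*(1 + (-3 + (4 - N*d))/(5 + (4 - N*d))) = ((1 - N*d)/(9 - N*d))*(1 + (1 - N*d)/(9 - N*d)) = (1 + (1 - N*d)/(9 - N*d))*(1 - N*d)/(9 - N*d))
44095 + z(-187, 53*(-5)) = 44095 + 2*(-1 + (53*(-5))*(-187))*(-5 + (53*(-5))*(-187))/(-9 + (53*(-5))*(-187))² = 44095 + 2*(-1 - 265*(-187))*(-5 - 265*(-187))/(-9 - 265*(-187))² = 44095 + 2*(-1 + 49555)*(-5 + 49555)/(-9 + 49555)² = 44095 + 2*49554*49550/49546² = 44095 + 2*(1/2454806116)*49554*49550 = 44095 + 1227700350/613701529 = 27062396621605/613701529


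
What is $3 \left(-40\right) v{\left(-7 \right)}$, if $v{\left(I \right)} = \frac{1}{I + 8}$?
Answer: $-120$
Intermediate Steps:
$v{\left(I \right)} = \frac{1}{8 + I}$
$3 \left(-40\right) v{\left(-7 \right)} = \frac{3 \left(-40\right)}{8 - 7} = - \frac{120}{1} = \left(-120\right) 1 = -120$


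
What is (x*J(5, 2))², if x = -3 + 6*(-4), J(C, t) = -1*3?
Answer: 6561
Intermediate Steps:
J(C, t) = -3
x = -27 (x = -3 - 24 = -27)
(x*J(5, 2))² = (-27*(-3))² = 81² = 6561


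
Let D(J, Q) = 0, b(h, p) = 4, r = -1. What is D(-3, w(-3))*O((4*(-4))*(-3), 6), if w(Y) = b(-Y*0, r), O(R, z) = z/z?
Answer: 0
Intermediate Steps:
O(R, z) = 1
w(Y) = 4
D(-3, w(-3))*O((4*(-4))*(-3), 6) = 0*1 = 0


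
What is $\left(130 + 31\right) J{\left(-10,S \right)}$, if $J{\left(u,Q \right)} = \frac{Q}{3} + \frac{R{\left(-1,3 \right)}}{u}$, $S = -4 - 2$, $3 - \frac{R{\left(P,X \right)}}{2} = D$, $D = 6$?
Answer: $- \frac{1127}{5} \approx -225.4$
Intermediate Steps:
$R{\left(P,X \right)} = -6$ ($R{\left(P,X \right)} = 6 - 12 = -6$)
$S = -6$
$J{\left(u,Q \right)} = - \frac{6}{u} + \frac{Q}{3}$ ($J{\left(u,Q \right)} = \frac{Q}{3} - \frac{6}{u} = - \frac{6}{u} + \frac{Q}{3}$)
$\left(130 + 31\right) J{\left(-10,S \right)} = \left(130 + 31\right) \left(- \frac{6}{-10} + \frac{1}{3} \left(-6\right)\right) = 161 \left(\left(-6\right) \left(- \frac{1}{10}\right) - 2\right) = 161 \left(\frac{3}{5} - 2\right) = 161 \left(- \frac{7}{5}\right) = - \frac{1127}{5}$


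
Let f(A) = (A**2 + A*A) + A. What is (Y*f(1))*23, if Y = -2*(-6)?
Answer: 828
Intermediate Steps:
f(A) = A + 2*A**2 (f(A) = (A**2 + A**2) + A = 2*A**2 + A = A + 2*A**2)
Y = 12
(Y*f(1))*23 = (12*(1*(1 + 2*1)))*23 = (12*(1*(1 + 2)))*23 = (12*(1*3))*23 = (12*3)*23 = 36*23 = 828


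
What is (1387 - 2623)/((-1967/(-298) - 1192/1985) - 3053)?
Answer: 731131080/1802391811 ≈ 0.40564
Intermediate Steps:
(1387 - 2623)/((-1967/(-298) - 1192/1985) - 3053) = -1236/((-1967*(-1/298) - 1192*1/1985) - 3053) = -1236/((1967/298 - 1192/1985) - 3053) = -1236/(3549279/591530 - 3053) = -1236/(-1802391811/591530) = -1236*(-591530/1802391811) = 731131080/1802391811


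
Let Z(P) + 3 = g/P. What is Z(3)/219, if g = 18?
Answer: 1/73 ≈ 0.013699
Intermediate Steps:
Z(P) = -3 + 18/P
Z(3)/219 = (-3 + 18/3)/219 = (-3 + 18*(⅓))*(1/219) = (-3 + 6)*(1/219) = 3*(1/219) = 1/73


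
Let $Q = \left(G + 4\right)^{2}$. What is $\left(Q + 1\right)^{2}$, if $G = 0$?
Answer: $289$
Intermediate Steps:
$Q = 16$ ($Q = \left(0 + 4\right)^{2} = 4^{2} = 16$)
$\left(Q + 1\right)^{2} = \left(16 + 1\right)^{2} = 17^{2} = 289$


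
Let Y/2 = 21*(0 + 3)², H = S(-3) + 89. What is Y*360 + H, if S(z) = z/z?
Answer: 136170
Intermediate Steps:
S(z) = 1
H = 90 (H = 1 + 89 = 90)
Y = 378 (Y = 2*(21*(0 + 3)²) = 2*(21*3²) = 2*(21*9) = 2*189 = 378)
Y*360 + H = 378*360 + 90 = 136080 + 90 = 136170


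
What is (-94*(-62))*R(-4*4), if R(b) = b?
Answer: -93248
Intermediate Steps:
(-94*(-62))*R(-4*4) = (-94*(-62))*(-4*4) = 5828*(-16) = -93248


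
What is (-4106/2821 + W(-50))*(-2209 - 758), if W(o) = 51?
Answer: -414682755/2821 ≈ -1.4700e+5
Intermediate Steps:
(-4106/2821 + W(-50))*(-2209 - 758) = (-4106/2821 + 51)*(-2209 - 758) = (-4106*1/2821 + 51)*(-2967) = (-4106/2821 + 51)*(-2967) = (139765/2821)*(-2967) = -414682755/2821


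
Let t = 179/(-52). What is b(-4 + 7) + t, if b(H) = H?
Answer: -23/52 ≈ -0.44231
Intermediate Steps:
t = -179/52 (t = 179*(-1/52) = -179/52 ≈ -3.4423)
b(-4 + 7) + t = (-4 + 7) - 179/52 = 3 - 179/52 = -23/52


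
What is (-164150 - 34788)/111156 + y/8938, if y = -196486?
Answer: -5904676415/248378082 ≈ -23.773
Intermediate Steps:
(-164150 - 34788)/111156 + y/8938 = (-164150 - 34788)/111156 - 196486/8938 = -198938*1/111156 - 196486*1/8938 = -99469/55578 - 98243/4469 = -5904676415/248378082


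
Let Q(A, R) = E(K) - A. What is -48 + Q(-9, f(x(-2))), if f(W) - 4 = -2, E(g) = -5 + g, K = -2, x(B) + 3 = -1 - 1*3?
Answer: -46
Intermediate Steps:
x(B) = -7 (x(B) = -3 + (-1 - 1*3) = -3 + (-1 - 3) = -3 - 4 = -7)
f(W) = 2 (f(W) = 4 - 2 = 2)
Q(A, R) = -7 - A (Q(A, R) = (-5 - 2) - A = -7 - A)
-48 + Q(-9, f(x(-2))) = -48 + (-7 - 1*(-9)) = -48 + (-7 + 9) = -48 + 2 = -46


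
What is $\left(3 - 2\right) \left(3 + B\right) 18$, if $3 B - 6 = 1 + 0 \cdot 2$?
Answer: $96$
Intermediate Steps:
$B = \frac{7}{3}$ ($B = 2 + \frac{1 + 0 \cdot 2}{3} = 2 + \frac{1 + 0}{3} = 2 + \frac{1}{3} \cdot 1 = 2 + \frac{1}{3} = \frac{7}{3} \approx 2.3333$)
$\left(3 - 2\right) \left(3 + B\right) 18 = \left(3 - 2\right) \left(3 + \frac{7}{3}\right) 18 = \left(3 - 2\right) \frac{16}{3} \cdot 18 = 1 \cdot \frac{16}{3} \cdot 18 = \frac{16}{3} \cdot 18 = 96$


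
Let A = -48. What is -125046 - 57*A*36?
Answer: -26550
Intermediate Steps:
-125046 - 57*A*36 = -125046 - 57*(-48)*36 = -125046 - (-2736)*36 = -125046 - 1*(-98496) = -125046 + 98496 = -26550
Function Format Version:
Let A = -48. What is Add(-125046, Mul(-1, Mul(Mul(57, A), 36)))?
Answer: -26550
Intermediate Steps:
Add(-125046, Mul(-1, Mul(Mul(57, A), 36))) = Add(-125046, Mul(-1, Mul(Mul(57, -48), 36))) = Add(-125046, Mul(-1, Mul(-2736, 36))) = Add(-125046, Mul(-1, -98496)) = Add(-125046, 98496) = -26550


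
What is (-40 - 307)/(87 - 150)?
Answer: 347/63 ≈ 5.5079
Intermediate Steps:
(-40 - 307)/(87 - 150) = -347/(-63) = -347*(-1/63) = 347/63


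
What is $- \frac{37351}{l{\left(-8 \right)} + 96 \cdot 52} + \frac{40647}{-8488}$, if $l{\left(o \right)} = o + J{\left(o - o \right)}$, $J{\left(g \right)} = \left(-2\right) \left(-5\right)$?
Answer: $- \frac{260013203}{21194536} \approx -12.268$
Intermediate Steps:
$J{\left(g \right)} = 10$
$l{\left(o \right)} = 10 + o$ ($l{\left(o \right)} = o + 10 = 10 + o$)
$- \frac{37351}{l{\left(-8 \right)} + 96 \cdot 52} + \frac{40647}{-8488} = - \frac{37351}{\left(10 - 8\right) + 96 \cdot 52} + \frac{40647}{-8488} = - \frac{37351}{2 + 4992} + 40647 \left(- \frac{1}{8488}\right) = - \frac{37351}{4994} - \frac{40647}{8488} = - \frac{260013203}{21194536}$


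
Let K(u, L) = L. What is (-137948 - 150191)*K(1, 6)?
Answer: -1728834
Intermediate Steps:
(-137948 - 150191)*K(1, 6) = (-137948 - 150191)*6 = -288139*6 = -1728834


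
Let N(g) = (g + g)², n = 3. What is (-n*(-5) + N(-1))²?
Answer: 361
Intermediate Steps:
N(g) = 4*g² (N(g) = (2*g)² = 4*g²)
(-n*(-5) + N(-1))² = (-1*3*(-5) + 4*(-1)²)² = (-3*(-5) + 4*1)² = (15 + 4)² = 19² = 361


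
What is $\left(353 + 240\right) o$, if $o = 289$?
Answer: $171377$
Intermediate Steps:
$\left(353 + 240\right) o = \left(353 + 240\right) 289 = 593 \cdot 289 = 171377$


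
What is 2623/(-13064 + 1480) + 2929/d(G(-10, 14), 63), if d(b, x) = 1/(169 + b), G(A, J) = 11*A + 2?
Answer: 2069699073/11584 ≈ 1.7867e+5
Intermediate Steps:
G(A, J) = 2 + 11*A
2623/(-13064 + 1480) + 2929/d(G(-10, 14), 63) = 2623/(-13064 + 1480) + 2929/(1/(169 + (2 + 11*(-10)))) = 2623/(-11584) + 2929/(1/(169 + (2 - 110))) = 2623*(-1/11584) + 2929/(1/(169 - 108)) = -2623/11584 + 2929/(1/61) = -2623/11584 + 2929*61 = -2623/11584 + 178669 = 2069699073/11584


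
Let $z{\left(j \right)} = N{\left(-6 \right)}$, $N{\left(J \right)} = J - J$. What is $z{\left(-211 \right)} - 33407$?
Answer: $-33407$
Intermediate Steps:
$N{\left(J \right)} = 0$
$z{\left(j \right)} = 0$
$z{\left(-211 \right)} - 33407 = 0 - 33407 = -33407$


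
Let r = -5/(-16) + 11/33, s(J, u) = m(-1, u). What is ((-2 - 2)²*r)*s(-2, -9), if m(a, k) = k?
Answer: -93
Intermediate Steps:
s(J, u) = u
r = 31/48 (r = -5*(-1/16) + 11*(1/33) = 5/16 + ⅓ = 31/48 ≈ 0.64583)
((-2 - 2)²*r)*s(-2, -9) = ((-2 - 2)²*(31/48))*(-9) = ((-4)²*(31/48))*(-9) = (16*(31/48))*(-9) = (31/3)*(-9) = -93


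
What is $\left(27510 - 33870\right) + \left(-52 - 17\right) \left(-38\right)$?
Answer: $-3738$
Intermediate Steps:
$\left(27510 - 33870\right) + \left(-52 - 17\right) \left(-38\right) = -6360 - -2622 = -6360 + 2622 = -3738$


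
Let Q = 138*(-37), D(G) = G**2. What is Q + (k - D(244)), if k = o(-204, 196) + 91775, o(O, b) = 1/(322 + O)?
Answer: 3201695/118 ≈ 27133.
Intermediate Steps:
k = 10829451/118 (k = 1/(322 - 204) + 91775 = 1/118 + 91775 = 10829451/118 ≈ 91775.)
Q = -5106
Q + (k - D(244)) = -5106 + (10829451/118 - 1*244**2) = -5106 + (10829451/118 - 1*59536) = -5106 + (10829451/118 - 59536) = -5106 + 3804203/118 = 3201695/118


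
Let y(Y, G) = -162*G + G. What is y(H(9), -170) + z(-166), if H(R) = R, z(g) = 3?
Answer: 27373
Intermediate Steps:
y(Y, G) = -161*G
y(H(9), -170) + z(-166) = -161*(-170) + 3 = 27370 + 3 = 27373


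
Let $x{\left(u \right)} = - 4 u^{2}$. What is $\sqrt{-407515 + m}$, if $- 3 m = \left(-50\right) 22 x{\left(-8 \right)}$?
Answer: $\frac{i \sqrt{4512435}}{3} \approx 708.08 i$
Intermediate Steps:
$m = - \frac{281600}{3}$ ($m = - \frac{\left(-50\right) 22 \left(- 4 \left(-8\right)^{2}\right)}{3} = - \frac{\left(-1100\right) \left(\left(-4\right) 64\right)}{3} = - \frac{\left(-1100\right) \left(-256\right)}{3} = \left(- \frac{1}{3}\right) 281600 = - \frac{281600}{3} \approx -93867.0$)
$\sqrt{-407515 + m} = \sqrt{-407515 - \frac{281600}{3}} = \sqrt{- \frac{1504145}{3}} = \frac{i \sqrt{4512435}}{3}$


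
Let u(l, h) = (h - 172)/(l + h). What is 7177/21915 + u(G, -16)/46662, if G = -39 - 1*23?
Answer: 725716322/2215628415 ≈ 0.32754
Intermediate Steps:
G = -62 (G = -39 - 23 = -62)
u(l, h) = (-172 + h)/(h + l)
7177/21915 + u(G, -16)/46662 = 7177/21915 + ((-172 - 16)/(-16 - 62))/46662 = 7177*(1/21915) + (-188/(-78))*(1/46662) = 7177/21915 - 1/78*(-188)*(1/46662) = 7177/21915 + (94/39)*(1/46662) = 7177/21915 + 47/909909 = 725716322/2215628415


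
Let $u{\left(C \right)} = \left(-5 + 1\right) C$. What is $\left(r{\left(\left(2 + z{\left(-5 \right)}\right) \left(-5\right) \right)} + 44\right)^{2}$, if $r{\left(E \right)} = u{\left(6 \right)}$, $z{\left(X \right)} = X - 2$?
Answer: $400$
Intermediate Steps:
$z{\left(X \right)} = -2 + X$ ($z{\left(X \right)} = X - 2 = -2 + X$)
$u{\left(C \right)} = - 4 C$
$r{\left(E \right)} = -24$ ($r{\left(E \right)} = \left(-4\right) 6 = -24$)
$\left(r{\left(\left(2 + z{\left(-5 \right)}\right) \left(-5\right) \right)} + 44\right)^{2} = \left(-24 + 44\right)^{2} = 20^{2} = 400$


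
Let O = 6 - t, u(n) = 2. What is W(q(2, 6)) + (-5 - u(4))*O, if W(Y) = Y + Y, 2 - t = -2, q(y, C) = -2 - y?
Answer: -22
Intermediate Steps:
t = 4 (t = 2 - 1*(-2) = 2 + 2 = 4)
W(Y) = 2*Y
O = 2 (O = 6 - 1*4 = 6 - 4 = 2)
W(q(2, 6)) + (-5 - u(4))*O = 2*(-2 - 1*2) + (-5 - 1*2)*2 = 2*(-2 - 2) + (-5 - 2)*2 = 2*(-4) - 7*2 = -8 - 14 = -22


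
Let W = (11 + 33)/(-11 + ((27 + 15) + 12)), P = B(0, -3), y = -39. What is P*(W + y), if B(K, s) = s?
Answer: 4899/43 ≈ 113.93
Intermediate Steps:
P = -3
W = 44/43 (W = 44/(-11 + (42 + 12)) = 44/(-11 + 54) = 44/43 ≈ 1.0233)
P*(W + y) = -3*(44/43 - 39) = -3*(-1633/43) = 4899/43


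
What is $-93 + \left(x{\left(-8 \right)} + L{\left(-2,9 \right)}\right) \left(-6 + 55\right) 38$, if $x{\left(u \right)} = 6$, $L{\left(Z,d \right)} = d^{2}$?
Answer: $161901$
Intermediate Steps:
$-93 + \left(x{\left(-8 \right)} + L{\left(-2,9 \right)}\right) \left(-6 + 55\right) 38 = -93 + \left(6 + 9^{2}\right) \left(-6 + 55\right) 38 = -93 + \left(6 + 81\right) 49 \cdot 38 = -93 + 87 \cdot 49 \cdot 38 = -93 + 4263 \cdot 38 = -93 + 161994 = 161901$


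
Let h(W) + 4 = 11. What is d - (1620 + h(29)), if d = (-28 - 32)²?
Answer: 1973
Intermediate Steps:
h(W) = 7 (h(W) = -4 + 11 = 7)
d = 3600 (d = (-60)² = 3600)
d - (1620 + h(29)) = 3600 - (1620 + 7) = 3600 - 1*1627 = 3600 - 1627 = 1973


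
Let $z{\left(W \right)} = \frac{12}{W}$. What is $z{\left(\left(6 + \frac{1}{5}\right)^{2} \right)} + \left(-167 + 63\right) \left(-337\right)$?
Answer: $\frac{33681428}{961} \approx 35048.0$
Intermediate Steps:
$z{\left(\left(6 + \frac{1}{5}\right)^{2} \right)} + \left(-167 + 63\right) \left(-337\right) = \frac{12}{\left(6 + \frac{1}{5}\right)^{2}} + \left(-167 + 63\right) \left(-337\right) = \frac{12}{\left(6 + \frac{1}{5}\right)^{2}} - -35048 = \frac{12}{\left(\frac{31}{5}\right)^{2}} + 35048 = \frac{12}{\frac{961}{25}} + 35048 = 12 \cdot \frac{25}{961} + 35048 = \frac{300}{961} + 35048 = \frac{33681428}{961}$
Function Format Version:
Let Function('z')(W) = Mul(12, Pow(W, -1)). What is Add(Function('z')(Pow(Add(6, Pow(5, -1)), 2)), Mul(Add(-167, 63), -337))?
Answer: Rational(33681428, 961) ≈ 35048.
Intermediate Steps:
Add(Function('z')(Pow(Add(6, Pow(5, -1)), 2)), Mul(Add(-167, 63), -337)) = Add(Mul(12, Pow(Pow(Add(6, Pow(5, -1)), 2), -1)), Mul(Add(-167, 63), -337)) = Add(Mul(12, Pow(Pow(Add(6, Rational(1, 5)), 2), -1)), Mul(-104, -337)) = Add(Mul(12, Pow(Pow(Rational(31, 5), 2), -1)), 35048) = Add(Mul(12, Pow(Rational(961, 25), -1)), 35048) = Add(Mul(12, Rational(25, 961)), 35048) = Add(Rational(300, 961), 35048) = Rational(33681428, 961)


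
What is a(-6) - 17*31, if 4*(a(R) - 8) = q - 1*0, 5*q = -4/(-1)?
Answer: -2594/5 ≈ -518.80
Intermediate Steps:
q = 4/5 (q = (-4/(-1))/5 = (-4*(-1))/5 = (1/5)*4 = 4/5 ≈ 0.80000)
a(R) = 41/5 (a(R) = 8 + (4/5 - 1*0)/4 = 8 + (4/5 + 0)/4 = 8 + (1/4)*(4/5) = 8 + 1/5 = 41/5)
a(-6) - 17*31 = 41/5 - 17*31 = 41/5 - 527 = -2594/5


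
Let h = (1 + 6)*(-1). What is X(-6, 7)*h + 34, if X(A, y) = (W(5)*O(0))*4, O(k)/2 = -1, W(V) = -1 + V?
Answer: 258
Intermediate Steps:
O(k) = -2 (O(k) = 2*(-1) = -2)
X(A, y) = -32 (X(A, y) = ((-1 + 5)*(-2))*4 = (4*(-2))*4 = -8*4 = -32)
h = -7 (h = 7*(-1) = -7)
X(-6, 7)*h + 34 = -32*(-7) + 34 = 224 + 34 = 258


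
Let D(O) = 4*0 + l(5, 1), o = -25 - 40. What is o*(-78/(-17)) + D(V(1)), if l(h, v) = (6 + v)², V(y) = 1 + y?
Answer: -4237/17 ≈ -249.24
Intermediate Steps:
o = -65
D(O) = 49 (D(O) = 4*0 + (6 + 1)² = 0 + 7² = 0 + 49 = 49)
o*(-78/(-17)) + D(V(1)) = -(-5070)/(-17) + 49 = -(-5070)*(-1)/17 + 49 = -65*78/17 + 49 = -5070/17 + 49 = -4237/17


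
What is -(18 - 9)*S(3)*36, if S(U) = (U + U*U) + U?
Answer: -4860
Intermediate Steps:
S(U) = U² + 2*U (S(U) = (U + U²) + U = U² + 2*U)
-(18 - 9)*S(3)*36 = -(18 - 9)*(3*(2 + 3))*36 = -9*(3*5)*36 = -9*15*36 = -135*36 = -1*4860 = -4860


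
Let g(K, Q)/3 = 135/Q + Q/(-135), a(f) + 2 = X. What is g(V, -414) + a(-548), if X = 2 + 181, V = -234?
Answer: 43521/230 ≈ 189.22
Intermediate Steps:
X = 183
a(f) = 181 (a(f) = -2 + 183 = 181)
g(K, Q) = 405/Q - Q/45 (g(K, Q) = 3*(135/Q + Q/(-135)) = 3*(135/Q + Q*(-1/135)) = 3*(135/Q - Q/135) = 405/Q - Q/45)
g(V, -414) + a(-548) = (405/(-414) - 1/45*(-414)) + 181 = (405*(-1/414) + 46/5) + 181 = (-45/46 + 46/5) + 181 = 1891/230 + 181 = 43521/230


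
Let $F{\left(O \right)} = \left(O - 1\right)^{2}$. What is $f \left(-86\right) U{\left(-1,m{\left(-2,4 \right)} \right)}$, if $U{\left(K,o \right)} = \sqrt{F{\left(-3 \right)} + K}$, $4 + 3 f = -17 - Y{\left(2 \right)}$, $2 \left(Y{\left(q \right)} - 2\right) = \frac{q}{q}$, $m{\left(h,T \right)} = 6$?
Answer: $\frac{2021 \sqrt{15}}{3} \approx 2609.1$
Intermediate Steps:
$F{\left(O \right)} = \left(-1 + O\right)^{2}$
$Y{\left(q \right)} = \frac{5}{2}$ ($Y{\left(q \right)} = 2 + \frac{q \frac{1}{q}}{2} = 2 + \frac{1}{2} \cdot 1 = 2 + \frac{1}{2} = \frac{5}{2}$)
$f = - \frac{47}{6}$ ($f = - \frac{4}{3} + \frac{-17 - \frac{5}{2}}{3} = - \frac{4}{3} + \frac{1}{3} \left(- \frac{39}{2}\right) = - \frac{4}{3} - \frac{13}{2} = - \frac{47}{6} \approx -7.8333$)
$U{\left(K,o \right)} = \sqrt{16 + K}$ ($U{\left(K,o \right)} = \sqrt{\left(-1 - 3\right)^{2} + K} = \sqrt{\left(-4\right)^{2} + K} = \sqrt{16 + K}$)
$f \left(-86\right) U{\left(-1,m{\left(-2,4 \right)} \right)} = \left(- \frac{47}{6}\right) \left(-86\right) \sqrt{16 - 1} = \frac{2021 \sqrt{15}}{3}$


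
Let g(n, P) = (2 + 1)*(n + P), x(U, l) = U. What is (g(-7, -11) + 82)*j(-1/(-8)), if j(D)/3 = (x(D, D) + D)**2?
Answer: 21/4 ≈ 5.2500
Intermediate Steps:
g(n, P) = 3*P + 3*n (g(n, P) = 3*(P + n) = 3*P + 3*n)
j(D) = 12*D**2 (j(D) = 3*(D + D)**2 = 3*(2*D)**2 = 3*(4*D**2) = 12*D**2)
(g(-7, -11) + 82)*j(-1/(-8)) = ((3*(-11) + 3*(-7)) + 82)*(12*(-1/(-8))**2) = ((-33 - 21) + 82)*(12*(-1*(-1/8))**2) = (-54 + 82)*(12*(1/8)**2) = 28*(12*(1/64)) = 28*(3/16) = 21/4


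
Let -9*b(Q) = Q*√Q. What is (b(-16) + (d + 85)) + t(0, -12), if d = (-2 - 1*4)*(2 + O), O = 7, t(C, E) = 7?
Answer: 38 + 64*I/9 ≈ 38.0 + 7.1111*I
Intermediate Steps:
b(Q) = -Q^(3/2)/9 (b(Q) = -Q*√Q/9 = -Q^(3/2)/9)
d = -54 (d = (-2 - 1*4)*(2 + 7) = (-2 - 4)*9 = -6*9 = -54)
(b(-16) + (d + 85)) + t(0, -12) = (-(-64)*I/9 + (-54 + 85)) + 7 = (-(-64)*I/9 + 31) + 7 = (64*I/9 + 31) + 7 = (31 + 64*I/9) + 7 = 38 + 64*I/9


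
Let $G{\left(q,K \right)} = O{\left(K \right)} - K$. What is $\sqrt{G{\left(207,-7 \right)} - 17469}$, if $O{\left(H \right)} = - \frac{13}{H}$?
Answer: $\frac{i \sqrt{855547}}{7} \approx 132.14 i$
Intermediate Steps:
$G{\left(q,K \right)} = - K - \frac{13}{K}$ ($G{\left(q,K \right)} = - \frac{13}{K} - K = - K - \frac{13}{K}$)
$\sqrt{G{\left(207,-7 \right)} - 17469} = \sqrt{\left(\left(-1\right) \left(-7\right) - \frac{13}{-7}\right) - 17469} = \sqrt{\left(7 - - \frac{13}{7}\right) - 17469} = \sqrt{\left(7 + \frac{13}{7}\right) - 17469} = \sqrt{\frac{62}{7} - 17469} = \sqrt{- \frac{122221}{7}} = \frac{i \sqrt{855547}}{7}$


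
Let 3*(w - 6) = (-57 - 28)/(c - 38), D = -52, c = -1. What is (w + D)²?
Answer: 28058209/13689 ≈ 2049.7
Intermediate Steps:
w = 787/117 (w = 6 + ((-57 - 28)/(-1 - 38))/3 = 6 + (-85/(-39))/3 = 6 + (-85*(-1/39))/3 = 6 + (⅓)*(85/39) = 6 + 85/117 = 787/117 ≈ 6.7265)
(w + D)² = (787/117 - 52)² = (-5297/117)² = 28058209/13689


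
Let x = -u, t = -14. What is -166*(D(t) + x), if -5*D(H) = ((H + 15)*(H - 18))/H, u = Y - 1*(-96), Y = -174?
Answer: -450524/35 ≈ -12872.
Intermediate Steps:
u = -78 (u = -174 - 1*(-96) = -174 + 96 = -78)
D(H) = -(-18 + H)*(15 + H)/(5*H) (D(H) = -(H + 15)*(H - 18)/(5*H) = -(15 + H)*(-18 + H)/(5*H) = -(-18 + H)*(15 + H)/(5*H))
x = 78 (x = -1*(-78) = 78)
-166*(D(t) + x) = -166*((⅕)*(270 - 1*(-14)*(-3 - 14))/(-14) + 78) = -166*((⅕)*(-1/14)*(270 - 1*(-14)*(-17)) + 78) = -166*((⅕)*(-1/14)*(270 - 238) + 78) = -166*((⅕)*(-1/14)*32 + 78) = -166*(-16/35 + 78) = -166*2714/35 = -450524/35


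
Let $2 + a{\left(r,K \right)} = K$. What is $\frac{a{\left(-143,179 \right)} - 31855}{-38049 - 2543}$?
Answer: $\frac{15839}{20296} \approx 0.7804$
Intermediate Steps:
$a{\left(r,K \right)} = -2 + K$
$\frac{a{\left(-143,179 \right)} - 31855}{-38049 - 2543} = \frac{\left(-2 + 179\right) - 31855}{-38049 - 2543} = \frac{177 - 31855}{-40592} = \left(-31678\right) \left(- \frac{1}{40592}\right) = \frac{15839}{20296}$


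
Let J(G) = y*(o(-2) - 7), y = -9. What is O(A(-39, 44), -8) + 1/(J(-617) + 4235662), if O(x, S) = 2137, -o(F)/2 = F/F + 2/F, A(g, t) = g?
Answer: 9051744326/4235725 ≈ 2137.0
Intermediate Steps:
o(F) = -2 - 4/F (o(F) = -2*(F/F + 2/F) = -2*(1 + 2/F) = -2 - 4/F)
J(G) = 63 (J(G) = -9*((-2 - 4/(-2)) - 7) = -9*((-2 - 4*(-1/2)) - 7) = -9*((-2 + 2) - 7) = -9*(0 - 7) = -9*(-7) = 63)
O(A(-39, 44), -8) + 1/(J(-617) + 4235662) = 2137 + 1/(63 + 4235662) = 2137 + 1/4235725 = 9051744326/4235725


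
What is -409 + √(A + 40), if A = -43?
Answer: -409 + I*√3 ≈ -409.0 + 1.732*I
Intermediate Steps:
-409 + √(A + 40) = -409 + √(-43 + 40) = -409 + √(-3) = -409 + I*√3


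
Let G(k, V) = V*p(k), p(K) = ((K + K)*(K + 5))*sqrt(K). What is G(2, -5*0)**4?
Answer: 0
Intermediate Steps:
p(K) = 2*K**(3/2)*(5 + K) (p(K) = ((2*K)*(5 + K))*sqrt(K) = (2*K*(5 + K))*sqrt(K) = 2*K**(3/2)*(5 + K))
G(k, V) = 2*V*k**(3/2)*(5 + k) (G(k, V) = V*(2*k**(3/2)*(5 + k)) = 2*V*k**(3/2)*(5 + k))
G(2, -5*0)**4 = (2*(-5*0)*2**(3/2)*(5 + 2))**4 = (2*0*(2*sqrt(2))*7)**4 = 0**4 = 0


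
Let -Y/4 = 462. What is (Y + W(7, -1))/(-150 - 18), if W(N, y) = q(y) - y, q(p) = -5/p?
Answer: 307/28 ≈ 10.964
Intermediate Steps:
Y = -1848 (Y = -4*462 = -1848)
W(N, y) = -y - 5/y (W(N, y) = -5/y - y = -y - 5/y)
(Y + W(7, -1))/(-150 - 18) = (-1848 + (-1*(-1) - 5/(-1)))/(-150 - 18) = (-1848 + (1 - 5*(-1)))/(-168) = (-1848 + (1 + 5))*(-1/168) = (-1848 + 6)*(-1/168) = -1842*(-1/168) = 307/28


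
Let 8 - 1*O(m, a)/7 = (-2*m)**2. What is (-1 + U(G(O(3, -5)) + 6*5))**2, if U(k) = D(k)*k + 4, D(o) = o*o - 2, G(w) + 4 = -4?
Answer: 112508449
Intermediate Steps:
O(m, a) = 56 - 28*m**2 (O(m, a) = 56 - 7*4*m**2 = 56 - 28*m**2)
G(w) = -8 (G(w) = -4 - 4 = -8)
D(o) = -2 + o**2 (D(o) = o**2 - 2 = -2 + o**2)
U(k) = 4 + k*(-2 + k**2) (U(k) = (-2 + k**2)*k + 4 = k*(-2 + k**2) + 4 = 4 + k*(-2 + k**2))
(-1 + U(G(O(3, -5)) + 6*5))**2 = (-1 + (4 + (-8 + 6*5)*(-2 + (-8 + 6*5)**2)))**2 = (-1 + (4 + (-8 + 30)*(-2 + (-8 + 30)**2)))**2 = (-1 + (4 + 22*(-2 + 22**2)))**2 = (-1 + (4 + 22*(-2 + 484)))**2 = (-1 + (4 + 22*482))**2 = (-1 + (4 + 10604))**2 = (-1 + 10608)**2 = 10607**2 = 112508449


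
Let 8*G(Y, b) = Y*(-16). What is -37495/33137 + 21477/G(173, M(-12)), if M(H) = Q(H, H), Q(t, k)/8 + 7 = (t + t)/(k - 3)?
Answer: -724656619/11465402 ≈ -63.204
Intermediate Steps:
Q(t, k) = -56 + 16*t/(-3 + k) (Q(t, k) = -56 + 8*((t + t)/(k - 3)) = -56 + 8*((2*t)/(-3 + k)) = -56 + 8*(2*t/(-3 + k)) = -56 + 16*t/(-3 + k))
M(H) = 8*(21 - 5*H)/(-3 + H) (M(H) = 8*(21 - 7*H + 2*H)/(-3 + H) = 8*(21 - 5*H)/(-3 + H))
G(Y, b) = -2*Y (G(Y, b) = (Y*(-16))/8 = (-16*Y)/8 = -2*Y)
-37495/33137 + 21477/G(173, M(-12)) = -37495/33137 + 21477/((-2*173)) = -37495*1/33137 + 21477/(-346) = -37495/33137 + 21477*(-1/346) = -37495/33137 - 21477/346 = -724656619/11465402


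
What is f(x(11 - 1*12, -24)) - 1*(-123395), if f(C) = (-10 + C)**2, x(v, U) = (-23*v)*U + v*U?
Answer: 412839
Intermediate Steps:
x(v, U) = -22*U*v (x(v, U) = -23*U*v + U*v = -22*U*v)
f(x(11 - 1*12, -24)) - 1*(-123395) = (-10 - 22*(-24)*(11 - 1*12))**2 - 1*(-123395) = (-10 - 22*(-24)*(11 - 12))**2 + 123395 = (-10 - 22*(-24)*(-1))**2 + 123395 = (-10 - 528)**2 + 123395 = (-538)**2 + 123395 = 289444 + 123395 = 412839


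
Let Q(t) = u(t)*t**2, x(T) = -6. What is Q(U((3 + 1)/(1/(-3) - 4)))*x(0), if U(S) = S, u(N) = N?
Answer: 10368/2197 ≈ 4.7192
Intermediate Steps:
Q(t) = t**3 (Q(t) = t*t**2 = t**3)
Q(U((3 + 1)/(1/(-3) - 4)))*x(0) = ((3 + 1)/(1/(-3) - 4))**3*(-6) = (4/(-1/3 - 4))**3*(-6) = (4/(-13/3))**3*(-6) = (4*(-3/13))**3*(-6) = (-12/13)**3*(-6) = -1728/2197*(-6) = 10368/2197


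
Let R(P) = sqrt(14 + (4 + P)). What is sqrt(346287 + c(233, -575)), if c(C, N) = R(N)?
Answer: sqrt(346287 + I*sqrt(557)) ≈ 588.46 + 0.02*I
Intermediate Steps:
R(P) = sqrt(18 + P)
c(C, N) = sqrt(18 + N)
sqrt(346287 + c(233, -575)) = sqrt(346287 + sqrt(18 - 575)) = sqrt(346287 + sqrt(-557)) = sqrt(346287 + I*sqrt(557))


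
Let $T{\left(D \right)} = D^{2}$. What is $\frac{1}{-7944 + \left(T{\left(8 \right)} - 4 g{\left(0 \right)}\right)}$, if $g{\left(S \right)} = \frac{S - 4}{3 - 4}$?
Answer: $- \frac{1}{7896} \approx -0.00012665$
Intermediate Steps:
$g{\left(S \right)} = 4 - S$ ($g{\left(S \right)} = \frac{-4 + S}{-1} = \left(-4 + S\right) \left(-1\right) = 4 - S$)
$\frac{1}{-7944 + \left(T{\left(8 \right)} - 4 g{\left(0 \right)}\right)} = \frac{1}{-7944 + \left(8^{2} - 4 \left(4 - 0\right)\right)} = \frac{1}{-7944 + \left(64 - 4 \left(4 + 0\right)\right)} = \frac{1}{-7944 + \left(64 - 16\right)} = \frac{1}{-7944 + 48} = \frac{1}{-7896} = - \frac{1}{7896}$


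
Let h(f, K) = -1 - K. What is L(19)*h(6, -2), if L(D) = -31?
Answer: -31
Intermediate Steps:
L(19)*h(6, -2) = -31*(-1 - 1*(-2)) = -31*(-1 + 2) = -31*1 = -31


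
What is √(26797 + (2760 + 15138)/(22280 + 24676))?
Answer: √1641239802930/7826 ≈ 163.70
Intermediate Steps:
√(26797 + (2760 + 15138)/(22280 + 24676)) = √(26797 + 17898/46956) = √(26797 + 17898*(1/46956)) = √(26797 + 2983/7826) = √(209716305/7826) = √1641239802930/7826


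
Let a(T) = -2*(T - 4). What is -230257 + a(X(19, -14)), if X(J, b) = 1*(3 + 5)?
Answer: -230265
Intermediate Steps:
X(J, b) = 8 (X(J, b) = 1*8 = 8)
a(T) = 8 - 2*T (a(T) = -2*(-4 + T) = 8 - 2*T)
-230257 + a(X(19, -14)) = -230257 + (8 - 2*8) = -230257 + (8 - 16) = -230257 - 8 = -230265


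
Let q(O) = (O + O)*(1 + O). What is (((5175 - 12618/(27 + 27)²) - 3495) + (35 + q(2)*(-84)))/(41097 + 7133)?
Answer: 113833/7813260 ≈ 0.014569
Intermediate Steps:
q(O) = 2*O*(1 + O) (q(O) = (2*O)*(1 + O) = 2*O*(1 + O))
(((5175 - 12618/(27 + 27)²) - 3495) + (35 + q(2)*(-84)))/(41097 + 7133) = (((5175 - 12618/(27 + 27)²) - 3495) + (35 + (2*2*(1 + 2))*(-84)))/(41097 + 7133) = (((5175 - 12618/(54²)) - 3495) + (35 + (2*2*3)*(-84)))/48230 = (((5175 - 12618/2916) - 3495) + (35 + 12*(-84)))*(1/48230) = (((5175 - 12618*1/2916) - 3495) + (35 - 1008))*(1/48230) = (((5175 - 701/162) - 3495) - 973)*(1/48230) = ((837649/162 - 3495) - 973)*(1/48230) = (271459/162 - 973)*(1/48230) = (113833/162)*(1/48230) = 113833/7813260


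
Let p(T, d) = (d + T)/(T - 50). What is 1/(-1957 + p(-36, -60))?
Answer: -43/84103 ≈ -0.00051128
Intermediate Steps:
p(T, d) = (T + d)/(-50 + T)
1/(-1957 + p(-36, -60)) = 1/(-1957 + (-36 - 60)/(-50 - 36)) = 1/(-1957 - 96/(-86)) = 1/(-1957 - 1/86*(-96)) = 1/(-1957 + 48/43) = 1/(-84103/43) = -43/84103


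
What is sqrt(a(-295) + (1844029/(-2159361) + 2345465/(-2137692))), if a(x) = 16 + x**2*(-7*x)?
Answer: sqrt(11818432587777930953080777251617)/256447151934 ≈ 13405.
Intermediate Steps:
a(x) = 16 - 7*x**3
sqrt(a(-295) + (1844029/(-2159361) + 2345465/(-2137692))) = sqrt((16 - 7*(-295)**3) + (1844029/(-2159361) + 2345465/(-2137692))) = sqrt((16 - 7*(-25672375)) + (1844029*(-1/2159361) + 2345465*(-1/2137692))) = sqrt((16 + 179706625) + (-1844029/2159361 - 2345465/2137692)) = sqrt(179706641 - 3002223896311/1538682911604) = sqrt(276511534606230865853/1538682911604) = sqrt(11818432587777930953080777251617)/256447151934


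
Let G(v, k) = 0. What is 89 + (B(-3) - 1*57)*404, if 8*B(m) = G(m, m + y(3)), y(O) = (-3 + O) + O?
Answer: -22939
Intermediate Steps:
y(O) = -3 + 2*O
B(m) = 0 (B(m) = (⅛)*0 = 0)
89 + (B(-3) - 1*57)*404 = 89 + (0 - 1*57)*404 = 89 + (0 - 57)*404 = 89 - 57*404 = 89 - 23028 = -22939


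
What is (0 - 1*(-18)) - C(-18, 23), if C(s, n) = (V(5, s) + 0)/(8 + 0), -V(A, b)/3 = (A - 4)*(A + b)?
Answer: 105/8 ≈ 13.125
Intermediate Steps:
V(A, b) = -3*(-4 + A)*(A + b) (V(A, b) = -3*(A - 4)*(A + b) = -3*(-4 + A)*(A + b))
C(s, n) = -15/8 - 3*s/8 (C(s, n) = ((-3*5**2 + 12*5 + 12*s - 3*5*s) + 0)/(8 + 0) = ((-3*25 + 60 + 12*s - 15*s) + 0)/8 = ((-75 + 60 + 12*s - 15*s) + 0)*(1/8) = ((-15 - 3*s) + 0)*(1/8) = (-15 - 3*s)*(1/8) = -15/8 - 3*s/8)
(0 - 1*(-18)) - C(-18, 23) = (0 - 1*(-18)) - (-15/8 - 3/8*(-18)) = (0 + 18) - (-15/8 + 27/4) = 18 - 1*39/8 = 18 - 39/8 = 105/8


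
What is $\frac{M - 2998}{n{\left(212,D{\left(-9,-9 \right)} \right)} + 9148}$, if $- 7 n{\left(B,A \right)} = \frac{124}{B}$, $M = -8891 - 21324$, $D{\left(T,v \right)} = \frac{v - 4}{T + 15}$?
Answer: $- \frac{12322023}{3393877} \approx -3.6307$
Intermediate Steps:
$D{\left(T,v \right)} = \frac{-4 + v}{15 + T}$
$M = -30215$
$n{\left(B,A \right)} = - \frac{124}{7 B}$ ($n{\left(B,A \right)} = - \frac{124 \frac{1}{B}}{7} = - \frac{124}{7 B}$)
$\frac{M - 2998}{n{\left(212,D{\left(-9,-9 \right)} \right)} + 9148} = \frac{-30215 - 2998}{- \frac{124}{7 \cdot 212} + 9148} = - \frac{33213}{\left(- \frac{124}{7}\right) \frac{1}{212} + 9148} = - \frac{33213}{- \frac{31}{371} + 9148} = - \frac{33213}{\frac{3393877}{371}} = \left(-33213\right) \frac{371}{3393877} = - \frac{12322023}{3393877}$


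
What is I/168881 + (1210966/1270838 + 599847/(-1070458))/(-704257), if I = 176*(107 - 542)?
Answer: -36674437375059439430641/80898746650637620395134 ≈ -0.45334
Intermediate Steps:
I = -76560 (I = 176*(-435) = -76560)
I/168881 + (1210966/1270838 + 599847/(-1070458))/(-704257) = -76560/168881 + (1210966/1270838 + 599847/(-1070458))/(-704257) = -76560*1/168881 + (1210966*(1/1270838) + 599847*(-1/1070458))*(-1/704257) = -76560/168881 + (605483/635419 - 599847/1070458)*(-1/704257) = -76560/168881 + (266989940321/680189351902)*(-1/704257) = -76560/168881 - 266989940321/479028112402446814 = -36674437375059439430641/80898746650637620395134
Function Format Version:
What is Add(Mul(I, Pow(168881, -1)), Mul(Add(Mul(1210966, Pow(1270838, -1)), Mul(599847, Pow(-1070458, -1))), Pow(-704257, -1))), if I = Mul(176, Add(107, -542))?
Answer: Rational(-36674437375059439430641, 80898746650637620395134) ≈ -0.45334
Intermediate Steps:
I = -76560 (I = Mul(176, -435) = -76560)
Add(Mul(I, Pow(168881, -1)), Mul(Add(Mul(1210966, Pow(1270838, -1)), Mul(599847, Pow(-1070458, -1))), Pow(-704257, -1))) = Add(Mul(-76560, Pow(168881, -1)), Mul(Add(Mul(1210966, Pow(1270838, -1)), Mul(599847, Pow(-1070458, -1))), Pow(-704257, -1))) = Add(Mul(-76560, Rational(1, 168881)), Mul(Add(Mul(1210966, Rational(1, 1270838)), Mul(599847, Rational(-1, 1070458))), Rational(-1, 704257))) = Add(Rational(-76560, 168881), Mul(Add(Rational(605483, 635419), Rational(-599847, 1070458)), Rational(-1, 704257))) = Add(Rational(-76560, 168881), Mul(Rational(266989940321, 680189351902), Rational(-1, 704257))) = Add(Rational(-76560, 168881), Rational(-266989940321, 479028112402446814)) = Rational(-36674437375059439430641, 80898746650637620395134)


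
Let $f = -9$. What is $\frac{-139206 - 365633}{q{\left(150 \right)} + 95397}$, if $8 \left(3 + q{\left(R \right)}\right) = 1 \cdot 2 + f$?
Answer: $- \frac{4038712}{763145} \approx -5.2922$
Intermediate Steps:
$q{\left(R \right)} = - \frac{31}{8}$ ($q{\left(R \right)} = -3 + \frac{1 \cdot 2 - 9}{8} = -3 + \frac{2 - 9}{8} = -3 + \frac{1}{8} \left(-7\right) = -3 - \frac{7}{8} = - \frac{31}{8}$)
$\frac{-139206 - 365633}{q{\left(150 \right)} + 95397} = \frac{-139206 - 365633}{- \frac{31}{8} + 95397} = - \frac{504839}{\frac{763145}{8}} = \left(-504839\right) \frac{8}{763145} = - \frac{4038712}{763145}$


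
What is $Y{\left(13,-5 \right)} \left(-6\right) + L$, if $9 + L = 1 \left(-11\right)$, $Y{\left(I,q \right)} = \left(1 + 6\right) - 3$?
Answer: $-44$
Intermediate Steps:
$Y{\left(I,q \right)} = 4$ ($Y{\left(I,q \right)} = 7 - 3 = 4$)
$L = -20$ ($L = -9 + 1 \left(-11\right) = -9 - 11 = -20$)
$Y{\left(13,-5 \right)} \left(-6\right) + L = 4 \left(-6\right) - 20 = -24 - 20 = -44$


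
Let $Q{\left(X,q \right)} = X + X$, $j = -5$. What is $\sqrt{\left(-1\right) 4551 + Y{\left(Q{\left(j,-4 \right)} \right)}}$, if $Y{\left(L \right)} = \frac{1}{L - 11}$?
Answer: $\frac{2 i \sqrt{501753}}{21} \approx 67.461 i$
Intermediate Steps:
$Q{\left(X,q \right)} = 2 X$
$Y{\left(L \right)} = \frac{1}{-11 + L}$
$\sqrt{\left(-1\right) 4551 + Y{\left(Q{\left(j,-4 \right)} \right)}} = \sqrt{\left(-1\right) 4551 + \frac{1}{-11 + 2 \left(-5\right)}} = \sqrt{-4551 + \frac{1}{-11 - 10}} = \sqrt{-4551 + \frac{1}{-21}} = \sqrt{-4551 - \frac{1}{21}} = \sqrt{- \frac{95572}{21}} = \frac{2 i \sqrt{501753}}{21}$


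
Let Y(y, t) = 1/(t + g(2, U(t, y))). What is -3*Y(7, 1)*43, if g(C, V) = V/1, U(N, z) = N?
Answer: -129/2 ≈ -64.500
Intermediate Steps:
g(C, V) = V (g(C, V) = V*1 = V)
Y(y, t) = 1/(2*t) (Y(y, t) = 1/(t + t) = 1/(2*t))
-3*Y(7, 1)*43 = -3/(2*1)*43 = -3/2*43 = -129/2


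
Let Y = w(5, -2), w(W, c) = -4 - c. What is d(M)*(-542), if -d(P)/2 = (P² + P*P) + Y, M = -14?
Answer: 422760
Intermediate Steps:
Y = -2 (Y = -4 - 1*(-2) = -4 + 2 = -2)
d(P) = 4 - 4*P² (d(P) = -2*((P² + P*P) - 2) = -2*((P² + P²) - 2) = -2*(2*P² - 2) = -2*(-2 + 2*P²) = 4 - 4*P²)
d(M)*(-542) = (4 - 4*(-14)²)*(-542) = (4 - 4*196)*(-542) = (4 - 784)*(-542) = -780*(-542) = 422760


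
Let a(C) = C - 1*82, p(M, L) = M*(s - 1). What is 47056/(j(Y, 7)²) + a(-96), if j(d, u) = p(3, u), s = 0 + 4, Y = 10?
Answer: 32638/81 ≈ 402.94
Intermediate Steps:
s = 4
p(M, L) = 3*M (p(M, L) = M*(4 - 1) = M*3 = 3*M)
j(d, u) = 9 (j(d, u) = 3*3 = 9)
a(C) = -82 + C (a(C) = C - 82 = -82 + C)
47056/(j(Y, 7)²) + a(-96) = 47056/(9²) + (-82 - 96) = 47056/81 - 178 = 32638/81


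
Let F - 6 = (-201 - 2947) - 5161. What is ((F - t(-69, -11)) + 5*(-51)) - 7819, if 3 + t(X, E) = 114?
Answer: -16488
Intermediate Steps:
t(X, E) = 111 (t(X, E) = -3 + 114 = 111)
F = -8303 (F = 6 + ((-201 - 2947) - 5161) = 6 + (-3148 - 5161) = 6 - 8309 = -8303)
((F - t(-69, -11)) + 5*(-51)) - 7819 = ((-8303 - 1*111) + 5*(-51)) - 7819 = ((-8303 - 111) - 255) - 7819 = (-8414 - 255) - 7819 = -8669 - 7819 = -16488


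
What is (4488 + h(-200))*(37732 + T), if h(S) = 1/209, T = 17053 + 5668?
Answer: 56704490829/209 ≈ 2.7131e+8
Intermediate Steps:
T = 22721
h(S) = 1/209
(4488 + h(-200))*(37732 + T) = (4488 + 1/209)*(37732 + 22721) = (937993/209)*60453 = 56704490829/209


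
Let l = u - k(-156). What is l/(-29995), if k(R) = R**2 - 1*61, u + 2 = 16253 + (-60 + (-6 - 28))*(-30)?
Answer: 5204/29995 ≈ 0.17350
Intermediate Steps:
u = 19071 (u = -2 + (16253 + (-60 + (-6 - 28))*(-30)) = -2 + (16253 + (-60 - 34)*(-30)) = -2 + (16253 - 94*(-30)) = -2 + (16253 + 2820) = -2 + 19073 = 19071)
k(R) = -61 + R**2 (k(R) = R**2 - 61 = -61 + R**2)
l = -5204 (l = 19071 - (-61 + (-156)**2) = 19071 - (-61 + 24336) = 19071 - 1*24275 = 19071 - 24275 = -5204)
l/(-29995) = -5204/(-29995) = -5204*(-1/29995) = 5204/29995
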